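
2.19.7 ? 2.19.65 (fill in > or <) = <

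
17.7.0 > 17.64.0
False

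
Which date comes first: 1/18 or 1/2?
1/2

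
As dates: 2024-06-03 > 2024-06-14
False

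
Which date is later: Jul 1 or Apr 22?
Jul 1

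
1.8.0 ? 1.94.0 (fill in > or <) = <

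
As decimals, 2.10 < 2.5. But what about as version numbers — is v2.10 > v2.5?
True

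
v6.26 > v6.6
True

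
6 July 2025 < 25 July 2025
True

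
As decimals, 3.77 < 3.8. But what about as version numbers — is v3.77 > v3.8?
True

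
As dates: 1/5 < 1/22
True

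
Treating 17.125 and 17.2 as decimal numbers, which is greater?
17.2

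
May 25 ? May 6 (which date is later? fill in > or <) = >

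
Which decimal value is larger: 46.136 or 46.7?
46.7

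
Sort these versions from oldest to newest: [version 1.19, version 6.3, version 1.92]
[version 1.19, version 1.92, version 6.3]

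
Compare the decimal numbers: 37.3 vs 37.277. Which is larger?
37.3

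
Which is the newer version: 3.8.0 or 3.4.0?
3.8.0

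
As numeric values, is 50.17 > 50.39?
False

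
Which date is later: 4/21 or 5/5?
5/5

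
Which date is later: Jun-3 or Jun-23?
Jun-23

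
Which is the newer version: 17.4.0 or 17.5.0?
17.5.0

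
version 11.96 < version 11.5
False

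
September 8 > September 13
False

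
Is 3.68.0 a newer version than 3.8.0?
Yes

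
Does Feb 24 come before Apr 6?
Yes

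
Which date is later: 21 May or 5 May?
21 May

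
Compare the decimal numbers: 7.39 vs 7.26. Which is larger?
7.39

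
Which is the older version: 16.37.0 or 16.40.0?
16.37.0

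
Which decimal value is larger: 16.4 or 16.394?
16.4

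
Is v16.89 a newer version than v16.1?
Yes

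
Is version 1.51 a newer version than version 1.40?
Yes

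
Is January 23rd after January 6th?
Yes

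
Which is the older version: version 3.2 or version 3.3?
version 3.2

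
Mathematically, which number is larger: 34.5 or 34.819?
34.819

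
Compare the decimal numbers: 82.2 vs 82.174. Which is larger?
82.2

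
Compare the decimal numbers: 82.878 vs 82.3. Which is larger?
82.878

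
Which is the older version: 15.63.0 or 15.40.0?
15.40.0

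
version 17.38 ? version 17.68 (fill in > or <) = <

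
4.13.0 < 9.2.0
True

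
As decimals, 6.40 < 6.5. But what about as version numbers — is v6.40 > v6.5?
True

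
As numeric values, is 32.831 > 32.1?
True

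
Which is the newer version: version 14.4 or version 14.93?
version 14.93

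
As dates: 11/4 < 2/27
False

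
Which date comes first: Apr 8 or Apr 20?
Apr 8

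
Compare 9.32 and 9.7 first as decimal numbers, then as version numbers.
As decimals: 9.32 < 9.7. As versions: v9.32 > v9.7 (minor version 32 > 7).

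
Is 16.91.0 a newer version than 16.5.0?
Yes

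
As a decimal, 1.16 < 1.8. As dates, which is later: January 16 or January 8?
January 16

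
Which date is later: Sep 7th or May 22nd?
Sep 7th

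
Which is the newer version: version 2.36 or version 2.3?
version 2.36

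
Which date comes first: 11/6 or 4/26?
4/26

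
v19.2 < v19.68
True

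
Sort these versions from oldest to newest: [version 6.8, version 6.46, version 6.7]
[version 6.7, version 6.8, version 6.46]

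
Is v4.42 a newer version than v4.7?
Yes. Version numbers are compared segment by segment as integers, not as decimals: minor version 42 > 7, so v4.42 > v4.7 (even though the decimal 4.42 < 4.7).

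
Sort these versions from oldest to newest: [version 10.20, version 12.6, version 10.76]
[version 10.20, version 10.76, version 12.6]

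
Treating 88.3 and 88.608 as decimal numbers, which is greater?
88.608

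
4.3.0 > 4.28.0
False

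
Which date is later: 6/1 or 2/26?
6/1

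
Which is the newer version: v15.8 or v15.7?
v15.8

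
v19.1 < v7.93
False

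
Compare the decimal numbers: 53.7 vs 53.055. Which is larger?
53.7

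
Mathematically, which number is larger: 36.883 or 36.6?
36.883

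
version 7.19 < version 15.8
True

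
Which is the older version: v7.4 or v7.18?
v7.4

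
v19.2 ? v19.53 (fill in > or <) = <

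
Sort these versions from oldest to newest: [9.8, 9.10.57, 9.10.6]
[9.8, 9.10.6, 9.10.57]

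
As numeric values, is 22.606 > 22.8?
False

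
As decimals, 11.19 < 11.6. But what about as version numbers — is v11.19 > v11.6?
True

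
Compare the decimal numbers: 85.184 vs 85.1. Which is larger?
85.184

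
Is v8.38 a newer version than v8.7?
Yes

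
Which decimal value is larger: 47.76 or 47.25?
47.76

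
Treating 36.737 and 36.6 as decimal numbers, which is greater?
36.737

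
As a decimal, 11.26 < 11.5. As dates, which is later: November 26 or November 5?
November 26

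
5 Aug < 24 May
False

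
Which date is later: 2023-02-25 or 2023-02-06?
2023-02-25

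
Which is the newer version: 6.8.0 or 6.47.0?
6.47.0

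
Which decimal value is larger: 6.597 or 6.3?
6.597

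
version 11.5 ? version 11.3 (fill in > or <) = >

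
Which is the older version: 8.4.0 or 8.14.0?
8.4.0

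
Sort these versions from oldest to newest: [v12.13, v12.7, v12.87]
[v12.7, v12.13, v12.87]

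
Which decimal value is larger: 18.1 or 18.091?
18.1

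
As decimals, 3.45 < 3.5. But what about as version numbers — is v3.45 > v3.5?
True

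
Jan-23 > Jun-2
False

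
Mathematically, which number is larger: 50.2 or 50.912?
50.912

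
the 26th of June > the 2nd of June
True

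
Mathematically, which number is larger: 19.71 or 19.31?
19.71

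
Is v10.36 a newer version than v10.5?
Yes. Version numbers are compared segment by segment as integers, not as decimals: minor version 36 > 5, so v10.36 > v10.5 (even though the decimal 10.36 < 10.5).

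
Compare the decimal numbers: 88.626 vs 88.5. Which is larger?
88.626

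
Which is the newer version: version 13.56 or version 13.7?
version 13.56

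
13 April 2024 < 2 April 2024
False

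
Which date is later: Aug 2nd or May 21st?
Aug 2nd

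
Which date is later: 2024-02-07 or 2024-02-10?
2024-02-10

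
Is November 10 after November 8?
Yes. Day 10 comes after day 8 in November — this is a date comparison, not a decimal one (the decimal 11.10 would be smaller than 11.8).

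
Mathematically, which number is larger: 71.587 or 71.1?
71.587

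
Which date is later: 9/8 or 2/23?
9/8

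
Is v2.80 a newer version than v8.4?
No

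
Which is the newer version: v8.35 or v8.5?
v8.35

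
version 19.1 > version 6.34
True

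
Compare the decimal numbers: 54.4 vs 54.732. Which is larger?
54.732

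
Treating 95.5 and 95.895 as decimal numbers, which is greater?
95.895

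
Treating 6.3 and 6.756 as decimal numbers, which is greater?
6.756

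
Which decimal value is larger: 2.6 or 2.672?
2.672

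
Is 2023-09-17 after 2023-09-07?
Yes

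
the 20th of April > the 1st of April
True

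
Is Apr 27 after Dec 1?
No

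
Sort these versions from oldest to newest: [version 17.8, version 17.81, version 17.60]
[version 17.8, version 17.60, version 17.81]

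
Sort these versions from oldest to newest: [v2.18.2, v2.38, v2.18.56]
[v2.18.2, v2.18.56, v2.38]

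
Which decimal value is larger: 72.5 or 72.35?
72.5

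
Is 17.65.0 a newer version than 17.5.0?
Yes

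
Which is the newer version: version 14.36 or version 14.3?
version 14.36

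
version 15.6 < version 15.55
True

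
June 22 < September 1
True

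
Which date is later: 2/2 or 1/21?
2/2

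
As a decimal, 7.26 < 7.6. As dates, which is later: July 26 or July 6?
July 26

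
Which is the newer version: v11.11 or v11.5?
v11.11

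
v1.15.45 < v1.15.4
False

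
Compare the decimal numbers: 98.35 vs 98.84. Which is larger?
98.84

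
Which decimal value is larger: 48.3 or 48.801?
48.801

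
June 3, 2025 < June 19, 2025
True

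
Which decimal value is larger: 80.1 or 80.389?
80.389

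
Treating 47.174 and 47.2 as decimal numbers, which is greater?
47.2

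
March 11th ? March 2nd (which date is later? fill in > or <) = >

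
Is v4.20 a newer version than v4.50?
No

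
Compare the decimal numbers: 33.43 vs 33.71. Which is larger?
33.71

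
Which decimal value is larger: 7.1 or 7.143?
7.143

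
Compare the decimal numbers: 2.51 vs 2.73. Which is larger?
2.73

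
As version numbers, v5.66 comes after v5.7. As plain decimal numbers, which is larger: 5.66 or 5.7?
5.7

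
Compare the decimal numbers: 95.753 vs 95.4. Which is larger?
95.753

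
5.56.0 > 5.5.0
True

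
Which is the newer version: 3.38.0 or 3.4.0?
3.38.0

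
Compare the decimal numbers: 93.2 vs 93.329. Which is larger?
93.329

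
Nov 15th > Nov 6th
True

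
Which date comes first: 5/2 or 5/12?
5/2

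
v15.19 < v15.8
False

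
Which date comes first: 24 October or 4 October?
4 October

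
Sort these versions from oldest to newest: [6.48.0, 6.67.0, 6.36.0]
[6.36.0, 6.48.0, 6.67.0]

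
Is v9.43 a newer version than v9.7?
Yes. Version numbers are compared segment by segment as integers, not as decimals: minor version 43 > 7, so v9.43 > v9.7 (even though the decimal 9.43 < 9.7).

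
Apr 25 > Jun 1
False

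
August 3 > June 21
True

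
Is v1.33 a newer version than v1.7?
Yes. Version numbers are compared segment by segment as integers, not as decimals: minor version 33 > 7, so v1.33 > v1.7 (even though the decimal 1.33 < 1.7).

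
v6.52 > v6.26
True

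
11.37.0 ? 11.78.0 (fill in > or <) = <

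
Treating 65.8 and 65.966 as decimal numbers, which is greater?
65.966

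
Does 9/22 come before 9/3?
No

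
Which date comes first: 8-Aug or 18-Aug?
8-Aug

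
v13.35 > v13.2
True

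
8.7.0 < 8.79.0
True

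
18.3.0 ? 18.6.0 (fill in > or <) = <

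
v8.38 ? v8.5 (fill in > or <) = >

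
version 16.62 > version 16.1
True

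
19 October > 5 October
True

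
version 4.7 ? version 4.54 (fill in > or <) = <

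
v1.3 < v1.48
True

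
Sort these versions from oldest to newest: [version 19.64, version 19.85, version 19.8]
[version 19.8, version 19.64, version 19.85]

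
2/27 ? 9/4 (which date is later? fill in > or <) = <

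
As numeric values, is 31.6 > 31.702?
False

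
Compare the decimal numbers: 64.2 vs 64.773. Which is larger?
64.773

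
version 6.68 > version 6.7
True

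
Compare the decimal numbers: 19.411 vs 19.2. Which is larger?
19.411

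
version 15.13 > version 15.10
True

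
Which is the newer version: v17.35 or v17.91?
v17.91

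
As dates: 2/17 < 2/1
False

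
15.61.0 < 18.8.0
True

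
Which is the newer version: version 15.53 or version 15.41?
version 15.53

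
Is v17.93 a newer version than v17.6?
Yes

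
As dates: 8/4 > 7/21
True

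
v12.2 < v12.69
True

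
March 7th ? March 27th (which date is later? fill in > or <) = <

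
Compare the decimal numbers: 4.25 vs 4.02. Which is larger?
4.25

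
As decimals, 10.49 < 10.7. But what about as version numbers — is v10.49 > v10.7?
True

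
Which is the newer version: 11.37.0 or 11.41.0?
11.41.0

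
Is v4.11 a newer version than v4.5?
Yes. Version numbers are compared segment by segment as integers, not as decimals: minor version 11 > 5, so v4.11 > v4.5 (even though the decimal 4.11 < 4.5).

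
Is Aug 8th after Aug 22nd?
No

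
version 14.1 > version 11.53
True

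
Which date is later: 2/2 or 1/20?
2/2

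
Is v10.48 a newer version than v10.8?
Yes. Version numbers are compared segment by segment as integers, not as decimals: minor version 48 > 8, so v10.48 > v10.8 (even though the decimal 10.48 < 10.8).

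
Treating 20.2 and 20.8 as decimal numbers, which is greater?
20.8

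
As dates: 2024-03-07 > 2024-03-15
False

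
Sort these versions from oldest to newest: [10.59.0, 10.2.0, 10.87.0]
[10.2.0, 10.59.0, 10.87.0]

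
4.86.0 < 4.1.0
False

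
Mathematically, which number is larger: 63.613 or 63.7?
63.7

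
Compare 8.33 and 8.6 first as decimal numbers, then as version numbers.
As decimals: 8.33 < 8.6. As versions: v8.33 > v8.6 (minor version 33 > 6).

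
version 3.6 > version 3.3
True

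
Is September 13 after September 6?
Yes. Day 13 comes after day 6 in September — this is a date comparison, not a decimal one (the decimal 9.13 would be smaller than 9.6).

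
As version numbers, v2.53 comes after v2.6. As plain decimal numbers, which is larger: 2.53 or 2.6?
2.6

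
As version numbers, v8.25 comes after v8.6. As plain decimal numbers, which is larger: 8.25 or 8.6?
8.6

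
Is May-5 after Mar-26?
Yes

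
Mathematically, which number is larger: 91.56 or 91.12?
91.56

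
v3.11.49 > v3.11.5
True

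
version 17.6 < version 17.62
True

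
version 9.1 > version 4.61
True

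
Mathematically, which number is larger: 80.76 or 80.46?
80.76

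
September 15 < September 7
False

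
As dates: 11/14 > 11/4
True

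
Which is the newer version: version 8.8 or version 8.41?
version 8.41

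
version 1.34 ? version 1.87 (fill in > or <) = <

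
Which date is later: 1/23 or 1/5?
1/23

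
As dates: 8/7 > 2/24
True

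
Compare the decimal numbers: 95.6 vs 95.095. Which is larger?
95.6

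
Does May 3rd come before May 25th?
Yes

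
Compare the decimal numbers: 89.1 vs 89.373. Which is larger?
89.373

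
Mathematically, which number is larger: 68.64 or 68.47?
68.64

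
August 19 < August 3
False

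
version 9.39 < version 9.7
False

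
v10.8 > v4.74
True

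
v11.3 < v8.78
False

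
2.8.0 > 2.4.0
True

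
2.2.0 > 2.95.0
False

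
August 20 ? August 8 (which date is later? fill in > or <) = >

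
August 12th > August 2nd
True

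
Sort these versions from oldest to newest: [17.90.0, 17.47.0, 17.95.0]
[17.47.0, 17.90.0, 17.95.0]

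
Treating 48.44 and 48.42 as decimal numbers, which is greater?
48.44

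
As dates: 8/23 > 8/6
True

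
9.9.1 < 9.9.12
True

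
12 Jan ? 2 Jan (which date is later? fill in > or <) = >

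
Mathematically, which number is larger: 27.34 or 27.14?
27.34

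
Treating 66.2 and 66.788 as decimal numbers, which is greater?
66.788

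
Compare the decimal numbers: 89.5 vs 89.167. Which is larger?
89.5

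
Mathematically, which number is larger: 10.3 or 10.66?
10.66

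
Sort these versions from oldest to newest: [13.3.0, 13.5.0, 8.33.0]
[8.33.0, 13.3.0, 13.5.0]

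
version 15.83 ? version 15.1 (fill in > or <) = >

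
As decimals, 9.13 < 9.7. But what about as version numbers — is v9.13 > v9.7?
True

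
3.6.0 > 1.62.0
True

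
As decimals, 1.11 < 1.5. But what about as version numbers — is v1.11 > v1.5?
True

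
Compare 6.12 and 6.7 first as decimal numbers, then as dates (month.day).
As decimals: 6.12 < 6.7. As dates: 6/12 is later than 6/7 (day 12 > day 7).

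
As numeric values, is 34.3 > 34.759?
False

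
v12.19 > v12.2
True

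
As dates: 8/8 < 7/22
False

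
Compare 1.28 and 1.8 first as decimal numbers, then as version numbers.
As decimals: 1.28 < 1.8. As versions: v1.28 > v1.8 (minor version 28 > 8).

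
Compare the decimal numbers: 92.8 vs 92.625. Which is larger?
92.8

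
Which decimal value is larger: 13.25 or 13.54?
13.54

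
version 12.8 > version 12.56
False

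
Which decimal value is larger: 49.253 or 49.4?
49.4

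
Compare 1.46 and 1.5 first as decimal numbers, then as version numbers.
As decimals: 1.46 < 1.5. As versions: v1.46 > v1.5 (minor version 46 > 5).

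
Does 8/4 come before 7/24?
No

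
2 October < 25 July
False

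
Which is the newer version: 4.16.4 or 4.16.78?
4.16.78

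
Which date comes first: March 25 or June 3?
March 25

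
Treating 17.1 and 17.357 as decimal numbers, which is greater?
17.357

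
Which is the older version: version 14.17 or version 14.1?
version 14.1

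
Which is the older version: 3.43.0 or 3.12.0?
3.12.0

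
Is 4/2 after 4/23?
No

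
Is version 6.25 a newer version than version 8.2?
No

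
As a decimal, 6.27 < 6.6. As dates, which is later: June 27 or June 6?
June 27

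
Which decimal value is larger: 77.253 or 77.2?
77.253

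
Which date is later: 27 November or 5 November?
27 November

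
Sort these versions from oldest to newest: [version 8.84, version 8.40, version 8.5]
[version 8.5, version 8.40, version 8.84]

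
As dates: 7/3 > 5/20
True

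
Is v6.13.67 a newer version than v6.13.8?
Yes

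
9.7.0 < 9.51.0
True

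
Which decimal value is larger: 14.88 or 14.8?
14.88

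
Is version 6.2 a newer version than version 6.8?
No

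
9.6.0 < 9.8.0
True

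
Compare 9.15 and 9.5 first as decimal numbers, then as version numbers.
As decimals: 9.15 < 9.5. As versions: v9.15 > v9.5 (minor version 15 > 5).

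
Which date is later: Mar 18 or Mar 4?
Mar 18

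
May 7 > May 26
False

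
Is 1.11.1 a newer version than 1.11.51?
No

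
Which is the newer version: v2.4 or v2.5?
v2.5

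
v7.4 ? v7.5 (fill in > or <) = <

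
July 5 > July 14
False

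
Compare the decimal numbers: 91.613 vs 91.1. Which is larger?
91.613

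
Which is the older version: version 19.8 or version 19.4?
version 19.4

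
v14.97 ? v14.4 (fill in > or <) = >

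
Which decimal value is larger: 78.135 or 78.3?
78.3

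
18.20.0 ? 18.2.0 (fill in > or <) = >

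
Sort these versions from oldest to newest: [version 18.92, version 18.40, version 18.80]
[version 18.40, version 18.80, version 18.92]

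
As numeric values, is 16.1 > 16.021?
True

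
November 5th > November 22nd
False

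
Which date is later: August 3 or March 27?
August 3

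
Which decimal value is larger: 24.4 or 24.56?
24.56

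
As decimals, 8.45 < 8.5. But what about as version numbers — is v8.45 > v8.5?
True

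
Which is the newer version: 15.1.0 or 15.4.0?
15.4.0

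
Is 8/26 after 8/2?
Yes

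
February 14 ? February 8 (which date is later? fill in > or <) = >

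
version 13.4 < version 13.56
True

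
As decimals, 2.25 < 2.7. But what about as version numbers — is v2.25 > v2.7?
True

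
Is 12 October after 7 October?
Yes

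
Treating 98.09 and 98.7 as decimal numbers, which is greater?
98.7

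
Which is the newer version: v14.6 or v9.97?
v14.6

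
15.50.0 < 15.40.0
False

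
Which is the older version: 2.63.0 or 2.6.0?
2.6.0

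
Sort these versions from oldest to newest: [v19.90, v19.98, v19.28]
[v19.28, v19.90, v19.98]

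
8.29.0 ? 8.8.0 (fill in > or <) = >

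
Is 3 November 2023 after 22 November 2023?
No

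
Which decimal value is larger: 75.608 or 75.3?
75.608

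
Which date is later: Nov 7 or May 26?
Nov 7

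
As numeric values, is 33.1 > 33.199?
False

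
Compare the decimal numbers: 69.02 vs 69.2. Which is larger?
69.2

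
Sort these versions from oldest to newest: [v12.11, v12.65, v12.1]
[v12.1, v12.11, v12.65]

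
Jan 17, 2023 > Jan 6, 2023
True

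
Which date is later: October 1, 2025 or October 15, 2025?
October 15, 2025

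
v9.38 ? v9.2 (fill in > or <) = >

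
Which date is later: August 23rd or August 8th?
August 23rd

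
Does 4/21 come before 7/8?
Yes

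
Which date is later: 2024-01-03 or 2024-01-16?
2024-01-16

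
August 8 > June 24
True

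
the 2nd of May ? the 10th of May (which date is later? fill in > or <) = <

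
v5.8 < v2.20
False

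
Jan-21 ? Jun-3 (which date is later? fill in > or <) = <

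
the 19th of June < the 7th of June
False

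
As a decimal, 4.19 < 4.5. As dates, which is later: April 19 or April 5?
April 19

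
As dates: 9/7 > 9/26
False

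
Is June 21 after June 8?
Yes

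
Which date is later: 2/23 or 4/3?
4/3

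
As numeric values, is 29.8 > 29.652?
True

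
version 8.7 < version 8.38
True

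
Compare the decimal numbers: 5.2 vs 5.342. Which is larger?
5.342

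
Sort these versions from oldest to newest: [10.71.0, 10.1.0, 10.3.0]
[10.1.0, 10.3.0, 10.71.0]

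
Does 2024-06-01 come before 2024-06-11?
Yes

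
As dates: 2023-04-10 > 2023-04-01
True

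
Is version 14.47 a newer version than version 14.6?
Yes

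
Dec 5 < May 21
False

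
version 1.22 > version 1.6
True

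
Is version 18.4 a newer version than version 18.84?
No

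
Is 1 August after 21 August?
No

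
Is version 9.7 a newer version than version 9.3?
Yes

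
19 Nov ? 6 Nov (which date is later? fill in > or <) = >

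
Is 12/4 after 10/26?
Yes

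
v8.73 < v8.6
False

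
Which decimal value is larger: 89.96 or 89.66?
89.96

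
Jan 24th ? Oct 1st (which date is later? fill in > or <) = <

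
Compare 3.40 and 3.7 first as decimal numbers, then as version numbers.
As decimals: 3.40 < 3.7. As versions: v3.40 > v3.7 (minor version 40 > 7).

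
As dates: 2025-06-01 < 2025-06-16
True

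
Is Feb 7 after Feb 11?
No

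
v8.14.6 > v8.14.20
False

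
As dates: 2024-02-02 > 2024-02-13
False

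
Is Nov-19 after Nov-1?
Yes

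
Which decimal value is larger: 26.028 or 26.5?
26.5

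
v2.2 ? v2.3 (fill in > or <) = <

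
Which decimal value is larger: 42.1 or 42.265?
42.265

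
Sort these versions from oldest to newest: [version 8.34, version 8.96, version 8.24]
[version 8.24, version 8.34, version 8.96]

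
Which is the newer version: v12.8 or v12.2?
v12.8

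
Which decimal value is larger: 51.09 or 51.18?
51.18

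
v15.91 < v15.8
False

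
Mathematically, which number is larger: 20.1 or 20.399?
20.399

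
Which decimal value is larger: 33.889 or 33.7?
33.889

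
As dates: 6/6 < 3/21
False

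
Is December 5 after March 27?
Yes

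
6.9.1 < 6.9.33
True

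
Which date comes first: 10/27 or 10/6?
10/6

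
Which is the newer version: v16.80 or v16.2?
v16.80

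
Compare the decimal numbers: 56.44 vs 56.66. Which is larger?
56.66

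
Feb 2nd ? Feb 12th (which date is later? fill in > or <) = <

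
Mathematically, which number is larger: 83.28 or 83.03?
83.28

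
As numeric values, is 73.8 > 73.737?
True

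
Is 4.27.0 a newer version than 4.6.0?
Yes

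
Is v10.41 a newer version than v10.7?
Yes. Version numbers are compared segment by segment as integers, not as decimals: minor version 41 > 7, so v10.41 > v10.7 (even though the decimal 10.41 < 10.7).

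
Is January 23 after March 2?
No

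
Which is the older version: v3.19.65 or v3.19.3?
v3.19.3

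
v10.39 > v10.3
True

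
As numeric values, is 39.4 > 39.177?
True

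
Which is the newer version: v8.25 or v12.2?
v12.2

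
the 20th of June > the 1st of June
True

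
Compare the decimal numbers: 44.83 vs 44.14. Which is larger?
44.83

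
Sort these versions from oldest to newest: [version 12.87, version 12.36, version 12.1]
[version 12.1, version 12.36, version 12.87]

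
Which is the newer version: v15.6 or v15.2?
v15.6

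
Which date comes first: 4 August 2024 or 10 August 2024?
4 August 2024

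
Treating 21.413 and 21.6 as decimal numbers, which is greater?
21.6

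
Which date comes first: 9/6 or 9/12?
9/6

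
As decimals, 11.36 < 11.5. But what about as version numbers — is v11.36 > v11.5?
True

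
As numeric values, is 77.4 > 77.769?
False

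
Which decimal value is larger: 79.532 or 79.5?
79.532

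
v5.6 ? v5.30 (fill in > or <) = <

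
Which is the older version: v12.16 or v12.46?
v12.16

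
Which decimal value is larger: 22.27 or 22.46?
22.46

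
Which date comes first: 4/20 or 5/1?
4/20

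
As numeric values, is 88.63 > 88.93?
False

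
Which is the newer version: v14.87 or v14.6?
v14.87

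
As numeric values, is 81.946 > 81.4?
True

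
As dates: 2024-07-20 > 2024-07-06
True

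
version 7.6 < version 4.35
False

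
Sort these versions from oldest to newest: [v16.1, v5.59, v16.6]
[v5.59, v16.1, v16.6]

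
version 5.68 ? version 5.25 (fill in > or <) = >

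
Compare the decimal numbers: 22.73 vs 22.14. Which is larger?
22.73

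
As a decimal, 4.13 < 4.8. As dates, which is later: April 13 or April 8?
April 13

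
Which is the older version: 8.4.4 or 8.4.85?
8.4.4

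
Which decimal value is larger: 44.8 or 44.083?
44.8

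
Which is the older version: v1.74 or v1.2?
v1.2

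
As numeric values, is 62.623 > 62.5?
True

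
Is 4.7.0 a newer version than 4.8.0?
No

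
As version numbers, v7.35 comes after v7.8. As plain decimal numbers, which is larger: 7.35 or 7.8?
7.8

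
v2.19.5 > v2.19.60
False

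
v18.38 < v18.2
False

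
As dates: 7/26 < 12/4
True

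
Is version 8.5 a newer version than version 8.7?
No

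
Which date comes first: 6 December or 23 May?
23 May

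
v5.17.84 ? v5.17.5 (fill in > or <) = >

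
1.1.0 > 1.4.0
False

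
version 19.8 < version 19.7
False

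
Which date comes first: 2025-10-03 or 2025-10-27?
2025-10-03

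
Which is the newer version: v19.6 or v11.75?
v19.6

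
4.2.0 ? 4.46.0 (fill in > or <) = <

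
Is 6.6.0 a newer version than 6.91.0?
No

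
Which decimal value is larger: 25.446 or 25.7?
25.7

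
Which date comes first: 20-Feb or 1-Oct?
20-Feb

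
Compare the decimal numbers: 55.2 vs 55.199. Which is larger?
55.2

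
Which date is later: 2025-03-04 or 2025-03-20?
2025-03-20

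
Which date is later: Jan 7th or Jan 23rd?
Jan 23rd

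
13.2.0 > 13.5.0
False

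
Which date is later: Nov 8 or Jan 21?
Nov 8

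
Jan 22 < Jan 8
False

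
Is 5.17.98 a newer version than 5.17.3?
Yes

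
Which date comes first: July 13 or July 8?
July 8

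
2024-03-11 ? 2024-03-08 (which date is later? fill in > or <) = >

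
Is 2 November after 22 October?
Yes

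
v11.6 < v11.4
False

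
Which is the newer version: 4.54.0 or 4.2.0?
4.54.0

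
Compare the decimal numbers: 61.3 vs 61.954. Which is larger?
61.954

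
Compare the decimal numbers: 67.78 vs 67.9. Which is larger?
67.9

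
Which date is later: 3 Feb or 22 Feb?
22 Feb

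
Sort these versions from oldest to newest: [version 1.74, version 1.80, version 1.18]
[version 1.18, version 1.74, version 1.80]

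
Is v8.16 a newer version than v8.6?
Yes. Version numbers are compared segment by segment as integers, not as decimals: minor version 16 > 6, so v8.16 > v8.6 (even though the decimal 8.16 < 8.6).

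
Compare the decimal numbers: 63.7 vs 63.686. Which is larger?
63.7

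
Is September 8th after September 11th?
No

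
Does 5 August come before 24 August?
Yes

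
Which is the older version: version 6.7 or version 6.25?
version 6.7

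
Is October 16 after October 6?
Yes. Day 16 comes after day 6 in October — this is a date comparison, not a decimal one (the decimal 10.16 would be smaller than 10.6).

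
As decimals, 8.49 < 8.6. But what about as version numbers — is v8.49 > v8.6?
True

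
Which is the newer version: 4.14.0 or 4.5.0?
4.14.0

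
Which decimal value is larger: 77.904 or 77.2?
77.904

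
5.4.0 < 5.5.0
True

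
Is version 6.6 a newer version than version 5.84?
Yes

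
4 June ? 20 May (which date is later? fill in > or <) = >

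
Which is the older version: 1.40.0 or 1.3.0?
1.3.0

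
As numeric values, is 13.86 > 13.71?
True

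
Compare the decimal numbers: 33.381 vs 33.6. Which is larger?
33.6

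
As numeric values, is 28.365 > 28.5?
False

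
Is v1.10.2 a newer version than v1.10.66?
No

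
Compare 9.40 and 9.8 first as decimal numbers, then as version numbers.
As decimals: 9.40 < 9.8. As versions: v9.40 > v9.8 (minor version 40 > 8).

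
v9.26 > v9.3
True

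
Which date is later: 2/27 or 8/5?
8/5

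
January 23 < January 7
False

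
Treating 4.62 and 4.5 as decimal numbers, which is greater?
4.62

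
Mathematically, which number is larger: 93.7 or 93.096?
93.7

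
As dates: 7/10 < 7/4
False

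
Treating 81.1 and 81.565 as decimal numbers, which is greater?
81.565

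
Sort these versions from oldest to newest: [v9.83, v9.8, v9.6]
[v9.6, v9.8, v9.83]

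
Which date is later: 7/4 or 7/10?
7/10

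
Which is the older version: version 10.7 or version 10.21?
version 10.7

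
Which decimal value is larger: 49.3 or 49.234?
49.3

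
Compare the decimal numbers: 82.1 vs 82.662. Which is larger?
82.662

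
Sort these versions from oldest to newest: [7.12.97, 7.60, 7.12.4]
[7.12.4, 7.12.97, 7.60]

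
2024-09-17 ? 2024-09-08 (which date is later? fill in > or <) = >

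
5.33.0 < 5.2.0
False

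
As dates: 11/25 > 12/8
False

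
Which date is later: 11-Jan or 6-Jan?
11-Jan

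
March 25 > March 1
True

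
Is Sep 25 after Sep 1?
Yes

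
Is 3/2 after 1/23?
Yes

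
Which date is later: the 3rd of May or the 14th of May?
the 14th of May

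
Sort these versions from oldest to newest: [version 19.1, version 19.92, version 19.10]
[version 19.1, version 19.10, version 19.92]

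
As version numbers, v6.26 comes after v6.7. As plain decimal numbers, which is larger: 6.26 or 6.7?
6.7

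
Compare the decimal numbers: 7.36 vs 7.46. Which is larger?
7.46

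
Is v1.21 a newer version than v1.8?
Yes. Version numbers are compared segment by segment as integers, not as decimals: minor version 21 > 8, so v1.21 > v1.8 (even though the decimal 1.21 < 1.8).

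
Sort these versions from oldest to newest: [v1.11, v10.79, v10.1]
[v1.11, v10.1, v10.79]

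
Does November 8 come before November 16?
Yes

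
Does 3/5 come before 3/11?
Yes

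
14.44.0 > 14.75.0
False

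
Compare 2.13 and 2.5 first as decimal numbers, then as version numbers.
As decimals: 2.13 < 2.5. As versions: v2.13 > v2.5 (minor version 13 > 5).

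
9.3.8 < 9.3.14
True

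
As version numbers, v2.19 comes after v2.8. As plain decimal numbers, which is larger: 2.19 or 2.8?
2.8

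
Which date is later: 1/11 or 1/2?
1/11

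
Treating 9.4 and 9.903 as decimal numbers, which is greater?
9.903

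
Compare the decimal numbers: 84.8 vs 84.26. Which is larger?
84.8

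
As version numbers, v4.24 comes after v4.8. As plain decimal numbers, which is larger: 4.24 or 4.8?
4.8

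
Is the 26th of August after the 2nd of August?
Yes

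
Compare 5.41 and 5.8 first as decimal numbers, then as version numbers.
As decimals: 5.41 < 5.8. As versions: v5.41 > v5.8 (minor version 41 > 8).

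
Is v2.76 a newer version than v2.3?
Yes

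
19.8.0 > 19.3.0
True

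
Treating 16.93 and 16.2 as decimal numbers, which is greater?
16.93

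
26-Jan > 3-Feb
False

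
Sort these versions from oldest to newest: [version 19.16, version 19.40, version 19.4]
[version 19.4, version 19.16, version 19.40]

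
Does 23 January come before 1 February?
Yes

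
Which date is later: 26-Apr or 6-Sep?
6-Sep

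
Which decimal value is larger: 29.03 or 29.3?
29.3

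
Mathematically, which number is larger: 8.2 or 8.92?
8.92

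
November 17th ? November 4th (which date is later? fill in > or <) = >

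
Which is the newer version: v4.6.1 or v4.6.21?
v4.6.21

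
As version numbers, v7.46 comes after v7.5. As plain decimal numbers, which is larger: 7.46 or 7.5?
7.5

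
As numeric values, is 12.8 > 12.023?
True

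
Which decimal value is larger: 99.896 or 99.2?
99.896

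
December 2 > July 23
True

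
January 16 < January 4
False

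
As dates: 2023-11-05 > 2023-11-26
False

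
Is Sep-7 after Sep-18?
No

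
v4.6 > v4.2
True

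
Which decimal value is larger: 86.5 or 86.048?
86.5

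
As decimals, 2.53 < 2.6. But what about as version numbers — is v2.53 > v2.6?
True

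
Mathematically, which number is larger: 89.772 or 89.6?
89.772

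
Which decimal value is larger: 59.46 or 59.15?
59.46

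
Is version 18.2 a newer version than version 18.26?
No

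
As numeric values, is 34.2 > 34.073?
True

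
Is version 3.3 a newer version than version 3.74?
No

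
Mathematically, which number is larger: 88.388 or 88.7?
88.7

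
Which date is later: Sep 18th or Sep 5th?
Sep 18th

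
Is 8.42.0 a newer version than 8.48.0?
No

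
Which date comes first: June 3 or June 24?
June 3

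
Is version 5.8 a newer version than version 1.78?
Yes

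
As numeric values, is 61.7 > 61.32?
True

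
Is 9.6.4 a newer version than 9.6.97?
No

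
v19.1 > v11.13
True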